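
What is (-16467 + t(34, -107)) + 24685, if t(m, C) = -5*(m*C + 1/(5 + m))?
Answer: 1029907/39 ≈ 26408.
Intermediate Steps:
t(m, C) = -5/(5 + m) - 5*C*m (t(m, C) = -5*(C*m + 1/(5 + m)) = -5*(1/(5 + m) + C*m) = -5/(5 + m) - 5*C*m)
(-16467 + t(34, -107)) + 24685 = (-16467 + 5*(-1 - 1*(-107)*34**2 - 5*(-107)*34)/(5 + 34)) + 24685 = (-16467 + 5*(-1 - 1*(-107)*1156 + 18190)/39) + 24685 = (-16467 + 5*(1/39)*(-1 + 123692 + 18190)) + 24685 = (-16467 + 5*(1/39)*141881) + 24685 = (-16467 + 709405/39) + 24685 = 67192/39 + 24685 = 1029907/39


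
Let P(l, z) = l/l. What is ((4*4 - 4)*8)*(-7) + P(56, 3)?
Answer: -671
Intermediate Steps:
P(l, z) = 1
((4*4 - 4)*8)*(-7) + P(56, 3) = ((4*4 - 4)*8)*(-7) + 1 = ((16 - 4)*8)*(-7) + 1 = (12*8)*(-7) + 1 = 96*(-7) + 1 = -672 + 1 = -671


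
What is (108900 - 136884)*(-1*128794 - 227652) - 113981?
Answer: 9974670883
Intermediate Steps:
(108900 - 136884)*(-1*128794 - 227652) - 113981 = -27984*(-128794 - 227652) - 113981 = -27984*(-356446) - 113981 = 9974784864 - 113981 = 9974670883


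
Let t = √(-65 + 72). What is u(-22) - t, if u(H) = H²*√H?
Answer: -√7 + 484*I*√22 ≈ -2.6458 + 2270.2*I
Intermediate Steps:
t = √7 ≈ 2.6458
u(H) = H^(5/2)
u(-22) - t = (-22)^(5/2) - √7 = 484*I*√22 - √7 = -√7 + 484*I*√22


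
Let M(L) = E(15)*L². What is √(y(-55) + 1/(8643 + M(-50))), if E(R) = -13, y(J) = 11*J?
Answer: I*√344339675502/23857 ≈ 24.597*I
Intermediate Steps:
M(L) = -13*L²
√(y(-55) + 1/(8643 + M(-50))) = √(11*(-55) + 1/(8643 - 13*(-50)²)) = √(-605 + 1/(8643 - 13*2500)) = √(-605 + 1/(8643 - 32500)) = √(-605 + 1/(-23857)) = √(-605 - 1/23857) = √(-14433486/23857) = I*√344339675502/23857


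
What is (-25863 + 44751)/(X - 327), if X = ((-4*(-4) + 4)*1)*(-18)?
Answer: -6296/229 ≈ -27.493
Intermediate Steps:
X = -360 (X = ((16 + 4)*1)*(-18) = (20*1)*(-18) = 20*(-18) = -360)
(-25863 + 44751)/(X - 327) = (-25863 + 44751)/(-360 - 327) = 18888/(-687) = 18888*(-1/687) = -6296/229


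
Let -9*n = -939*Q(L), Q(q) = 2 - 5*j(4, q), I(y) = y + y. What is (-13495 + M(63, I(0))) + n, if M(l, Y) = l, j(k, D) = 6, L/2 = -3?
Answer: -49060/3 ≈ -16353.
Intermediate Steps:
L = -6 (L = 2*(-3) = -6)
I(y) = 2*y
Q(q) = -28 (Q(q) = 2 - 5*6 = 2 - 30 = -28)
n = -8764/3 (n = -(-313)*(-28)/3 = -1/9*26292 = -8764/3 ≈ -2921.3)
(-13495 + M(63, I(0))) + n = (-13495 + 63) - 8764/3 = -13432 - 8764/3 = -49060/3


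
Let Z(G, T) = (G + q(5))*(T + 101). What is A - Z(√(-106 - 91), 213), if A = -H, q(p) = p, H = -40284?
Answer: 38714 - 314*I*√197 ≈ 38714.0 - 4407.2*I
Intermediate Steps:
Z(G, T) = (5 + G)*(101 + T) (Z(G, T) = (G + 5)*(T + 101) = (5 + G)*(101 + T))
A = 40284 (A = -1*(-40284) = 40284)
A - Z(√(-106 - 91), 213) = 40284 - (505 + 5*213 + 101*√(-106 - 91) + √(-106 - 91)*213) = 40284 - (505 + 1065 + 101*√(-197) + √(-197)*213) = 40284 - (505 + 1065 + 101*(I*√197) + (I*√197)*213) = 40284 - (505 + 1065 + 101*I*√197 + 213*I*√197) = 40284 - (1570 + 314*I*√197) = 40284 + (-1570 - 314*I*√197) = 38714 - 314*I*√197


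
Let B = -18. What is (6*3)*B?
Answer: -324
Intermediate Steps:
(6*3)*B = (6*3)*(-18) = 18*(-18) = -324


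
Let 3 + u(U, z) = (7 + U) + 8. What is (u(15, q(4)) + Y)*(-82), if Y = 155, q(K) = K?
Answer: -14924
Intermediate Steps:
u(U, z) = 12 + U (u(U, z) = -3 + ((7 + U) + 8) = -3 + (15 + U) = 12 + U)
(u(15, q(4)) + Y)*(-82) = ((12 + 15) + 155)*(-82) = (27 + 155)*(-82) = 182*(-82) = -14924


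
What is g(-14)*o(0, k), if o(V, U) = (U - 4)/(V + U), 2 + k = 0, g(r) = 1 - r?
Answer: 45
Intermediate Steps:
k = -2 (k = -2 + 0 = -2)
o(V, U) = (-4 + U)/(U + V)
g(-14)*o(0, k) = (1 - 1*(-14))*((-4 - 2)/(-2 + 0)) = (1 + 14)*(-6/(-2)) = 15*(-½*(-6)) = 15*3 = 45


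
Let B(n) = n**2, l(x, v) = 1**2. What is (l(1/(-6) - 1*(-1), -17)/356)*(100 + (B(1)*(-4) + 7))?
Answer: 103/356 ≈ 0.28933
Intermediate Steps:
l(x, v) = 1
(l(1/(-6) - 1*(-1), -17)/356)*(100 + (B(1)*(-4) + 7)) = (1/356)*(100 + (1**2*(-4) + 7)) = (1*(1/356))*(100 + (1*(-4) + 7)) = (100 + (-4 + 7))/356 = (100 + 3)/356 = (1/356)*103 = 103/356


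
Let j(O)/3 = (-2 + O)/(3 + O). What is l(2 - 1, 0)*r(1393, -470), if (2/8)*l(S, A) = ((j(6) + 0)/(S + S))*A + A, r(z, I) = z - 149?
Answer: 0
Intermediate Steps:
r(z, I) = -149 + z
j(O) = 3*(-2 + O)/(3 + O) (j(O) = 3*((-2 + O)/(3 + O)) = 3*(-2 + O)/(3 + O))
l(S, A) = 4*A + 8*A/(3*S) (l(S, A) = 4*(((3*(-2 + 6)/(3 + 6) + 0)/(S + S))*A + A) = 4*(((3*4/9 + 0)/((2*S)))*A + A) = 4*(((3*(⅑)*4 + 0)*(1/(2*S)))*A + A) = 4*(((4/3 + 0)*(1/(2*S)))*A + A) = 4*((4*(1/(2*S))/3)*A + A) = 4*((2/(3*S))*A + A) = 4*(2*A/(3*S) + A) = 4*(A + 2*A/(3*S)) = 4*A + 8*A/(3*S))
l(2 - 1, 0)*r(1393, -470) = (4*0 + (8/3)*0/(2 - 1))*(-149 + 1393) = (0 + (8/3)*0/1)*1244 = (0 + (8/3)*0*1)*1244 = (0 + 0)*1244 = 0*1244 = 0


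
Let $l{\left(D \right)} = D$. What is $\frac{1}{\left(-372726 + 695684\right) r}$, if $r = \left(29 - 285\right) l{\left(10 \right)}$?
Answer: $- \frac{1}{826772480} \approx -1.2095 \cdot 10^{-9}$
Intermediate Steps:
$r = -2560$ ($r = \left(29 - 285\right) 10 = \left(-256\right) 10 = -2560$)
$\frac{1}{\left(-372726 + 695684\right) r} = \frac{1}{\left(-372726 + 695684\right) \left(-2560\right)} = \frac{1}{322958} \left(- \frac{1}{2560}\right) = - \frac{1}{826772480}$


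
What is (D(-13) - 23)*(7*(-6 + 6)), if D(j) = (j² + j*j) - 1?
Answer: 0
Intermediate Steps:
D(j) = -1 + 2*j² (D(j) = (j² + j²) - 1 = 2*j² - 1 = -1 + 2*j²)
(D(-13) - 23)*(7*(-6 + 6)) = ((-1 + 2*(-13)²) - 23)*(7*(-6 + 6)) = ((-1 + 2*169) - 23)*(7*0) = ((-1 + 338) - 23)*0 = (337 - 23)*0 = 314*0 = 0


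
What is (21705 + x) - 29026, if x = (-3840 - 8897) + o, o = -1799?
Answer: -21857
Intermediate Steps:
x = -14536 (x = (-3840 - 8897) - 1799 = -12737 - 1799 = -14536)
(21705 + x) - 29026 = (21705 - 14536) - 29026 = 7169 - 29026 = -21857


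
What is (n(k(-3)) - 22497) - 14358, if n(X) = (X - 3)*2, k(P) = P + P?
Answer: -36873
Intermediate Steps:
k(P) = 2*P
n(X) = -6 + 2*X (n(X) = (-3 + X)*2 = -6 + 2*X)
(n(k(-3)) - 22497) - 14358 = ((-6 + 2*(2*(-3))) - 22497) - 14358 = ((-6 + 2*(-6)) - 22497) - 14358 = ((-6 - 12) - 22497) - 14358 = (-18 - 22497) - 14358 = -22515 - 14358 = -36873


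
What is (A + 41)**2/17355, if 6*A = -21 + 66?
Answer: 9409/69420 ≈ 0.13554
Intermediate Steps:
A = 15/2 (A = (-21 + 66)/6 = (1/6)*45 = 15/2 ≈ 7.5000)
(A + 41)**2/17355 = (15/2 + 41)**2/17355 = (97/2)**2*(1/17355) = (9409/4)*(1/17355) = 9409/69420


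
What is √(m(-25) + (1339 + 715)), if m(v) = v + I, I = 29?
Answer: 7*√42 ≈ 45.365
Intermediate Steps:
m(v) = 29 + v (m(v) = v + 29 = 29 + v)
√(m(-25) + (1339 + 715)) = √((29 - 25) + (1339 + 715)) = √(4 + 2054) = √2058 = 7*√42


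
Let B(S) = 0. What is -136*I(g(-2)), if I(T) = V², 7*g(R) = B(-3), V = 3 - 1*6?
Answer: -1224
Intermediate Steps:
V = -3 (V = 3 - 6 = -3)
g(R) = 0 (g(R) = (⅐)*0 = 0)
I(T) = 9 (I(T) = (-3)² = 9)
-136*I(g(-2)) = -136*9 = -1224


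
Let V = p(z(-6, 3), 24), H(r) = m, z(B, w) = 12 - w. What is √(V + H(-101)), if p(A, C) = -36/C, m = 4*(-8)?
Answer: I*√134/2 ≈ 5.7879*I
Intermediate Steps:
m = -32
H(r) = -32
V = -3/2 (V = -36/24 = -36*1/24 = -3/2 ≈ -1.5000)
√(V + H(-101)) = √(-3/2 - 32) = √(-67/2) = I*√134/2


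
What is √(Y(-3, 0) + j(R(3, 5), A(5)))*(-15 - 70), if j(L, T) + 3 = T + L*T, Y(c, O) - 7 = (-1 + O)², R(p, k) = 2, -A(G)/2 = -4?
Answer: -85*√29 ≈ -457.74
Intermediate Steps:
A(G) = 8 (A(G) = -2*(-4) = 8)
Y(c, O) = 7 + (-1 + O)²
j(L, T) = -3 + T + L*T (j(L, T) = -3 + (T + L*T) = -3 + T + L*T)
√(Y(-3, 0) + j(R(3, 5), A(5)))*(-15 - 70) = √((7 + (-1 + 0)²) + (-3 + 8 + 2*8))*(-15 - 70) = √((7 + (-1)²) + (-3 + 8 + 16))*(-85) = √((7 + 1) + 21)*(-85) = √(8 + 21)*(-85) = √29*(-85) = -85*√29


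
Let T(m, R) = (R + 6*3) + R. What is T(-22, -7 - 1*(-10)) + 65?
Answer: 89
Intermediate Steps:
T(m, R) = 18 + 2*R (T(m, R) = (R + 18) + R = (18 + R) + R = 18 + 2*R)
T(-22, -7 - 1*(-10)) + 65 = (18 + 2*(-7 - 1*(-10))) + 65 = (18 + 2*(-7 + 10)) + 65 = (18 + 2*3) + 65 = (18 + 6) + 65 = 24 + 65 = 89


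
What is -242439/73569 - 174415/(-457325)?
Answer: -6536125236/2242996195 ≈ -2.9140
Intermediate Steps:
-242439/73569 - 174415/(-457325) = -242439*1/73569 - 174415*(-1/457325) = -80813/24523 + 34883/91465 = -6536125236/2242996195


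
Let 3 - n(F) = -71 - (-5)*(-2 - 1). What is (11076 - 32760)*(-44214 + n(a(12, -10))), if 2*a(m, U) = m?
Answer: 956806500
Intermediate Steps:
a(m, U) = m/2
n(F) = 89 (n(F) = 3 - (-71 - (-5)*(-2 - 1)) = 3 - (-71 - (-5)*(-3)) = 3 - (-71 - 1*15) = 3 - (-71 - 15) = 3 - 1*(-86) = 3 + 86 = 89)
(11076 - 32760)*(-44214 + n(a(12, -10))) = (11076 - 32760)*(-44214 + 89) = -21684*(-44125) = 956806500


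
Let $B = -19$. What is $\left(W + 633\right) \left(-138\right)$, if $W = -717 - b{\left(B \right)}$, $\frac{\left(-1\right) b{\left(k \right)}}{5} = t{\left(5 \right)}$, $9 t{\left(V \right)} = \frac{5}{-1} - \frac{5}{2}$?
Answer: $12167$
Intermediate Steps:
$t{\left(V \right)} = - \frac{5}{6}$ ($t{\left(V \right)} = \frac{\frac{5}{-1} - \frac{5}{2}}{9} = \frac{5 \left(-1\right) - \frac{5}{2}}{9} = \frac{-5 - \frac{5}{2}}{9} = \frac{1}{9} \left(- \frac{15}{2}\right) = - \frac{5}{6}$)
$b{\left(k \right)} = \frac{25}{6}$ ($b{\left(k \right)} = \left(-5\right) \left(- \frac{5}{6}\right) = \frac{25}{6}$)
$W = - \frac{4327}{6}$ ($W = -717 - \frac{25}{6} = - \frac{4327}{6} \approx -721.17$)
$\left(W + 633\right) \left(-138\right) = \left(- \frac{4327}{6} + 633\right) \left(-138\right) = \left(- \frac{529}{6}\right) \left(-138\right) = 12167$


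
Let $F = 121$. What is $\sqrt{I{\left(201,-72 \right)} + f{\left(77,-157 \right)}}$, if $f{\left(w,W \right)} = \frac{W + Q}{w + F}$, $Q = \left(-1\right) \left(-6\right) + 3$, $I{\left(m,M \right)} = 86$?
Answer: $\frac{2 \sqrt{23210}}{33} \approx 9.2332$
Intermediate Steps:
$Q = 9$ ($Q = 6 + 3 = 9$)
$f{\left(w,W \right)} = \frac{9 + W}{121 + w}$ ($f{\left(w,W \right)} = \frac{W + 9}{w + 121} = \frac{9 + W}{121 + w}$)
$\sqrt{I{\left(201,-72 \right)} + f{\left(77,-157 \right)}} = \sqrt{86 + \frac{9 - 157}{121 + 77}} = \sqrt{86 + \frac{1}{198} \left(-148\right)} = \sqrt{86 - \frac{74}{99}} = \sqrt{\frac{8440}{99}} = \frac{2 \sqrt{23210}}{33}$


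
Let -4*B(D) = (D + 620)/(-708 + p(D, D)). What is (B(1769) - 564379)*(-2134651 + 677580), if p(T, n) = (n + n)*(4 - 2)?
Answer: 20946654937952667/25472 ≈ 8.2234e+11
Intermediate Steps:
p(T, n) = 4*n (p(T, n) = (2*n)*2 = 4*n)
B(D) = -(620 + D)/(4*(-708 + 4*D)) (B(D) = -(D + 620)/(4*(-708 + 4*D)) = -(620 + D)/(4*(-708 + 4*D)))
(B(1769) - 564379)*(-2134651 + 677580) = ((-620 - 1*1769)/(16*(-177 + 1769)) - 564379)*(-2134651 + 677580) = ((1/16)*(-620 - 1769)/1592 - 564379)*(-1457071) = ((1/16)*(1/1592)*(-2389) - 564379)*(-1457071) = (-2389/25472 - 564379)*(-1457071) = -14375864277/25472*(-1457071) = 20946654937952667/25472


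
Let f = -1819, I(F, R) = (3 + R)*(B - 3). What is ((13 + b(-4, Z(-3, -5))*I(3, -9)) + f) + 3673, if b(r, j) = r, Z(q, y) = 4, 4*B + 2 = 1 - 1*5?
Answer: 1759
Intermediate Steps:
B = -3/2 (B = -½ + (1 - 1*5)/4 = -½ + (1 - 5)/4 = -½ + (¼)*(-4) = -½ - 1 = -3/2 ≈ -1.5000)
I(F, R) = -27/2 - 9*R/2 (I(F, R) = (3 + R)*(-3/2 - 3) = (3 + R)*(-9/2) = -27/2 - 9*R/2)
((13 + b(-4, Z(-3, -5))*I(3, -9)) + f) + 3673 = ((13 - 4*(-27/2 - 9/2*(-9))) - 1819) + 3673 = ((13 - 4*(-27/2 + 81/2)) - 1819) + 3673 = ((13 - 4*27) - 1819) + 3673 = ((13 - 108) - 1819) + 3673 = (-95 - 1819) + 3673 = -1914 + 3673 = 1759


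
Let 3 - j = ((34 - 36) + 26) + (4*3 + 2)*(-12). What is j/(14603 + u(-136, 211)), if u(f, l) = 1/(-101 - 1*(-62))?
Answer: 5733/569516 ≈ 0.010066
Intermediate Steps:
u(f, l) = -1/39 (u(f, l) = 1/(-101 + 62) = 1/(-39) = -1/39)
j = 147 (j = 3 - (((34 - 36) + 26) + (4*3 + 2)*(-12)) = 3 - ((-2 + 26) + (12 + 2)*(-12)) = 3 - (24 + 14*(-12)) = 3 - (24 - 168) = 3 - 1*(-144) = 3 + 144 = 147)
j/(14603 + u(-136, 211)) = 147/(14603 - 1/39) = 147/(569516/39) = 147*(39/569516) = 5733/569516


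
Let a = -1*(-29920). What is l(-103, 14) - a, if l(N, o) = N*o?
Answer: -31362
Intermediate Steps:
a = 29920
l(-103, 14) - a = -103*14 - 1*29920 = -1442 - 29920 = -31362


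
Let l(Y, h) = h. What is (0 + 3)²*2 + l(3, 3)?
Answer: 21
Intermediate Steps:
(0 + 3)²*2 + l(3, 3) = (0 + 3)²*2 + 3 = 3²*2 + 3 = 9*2 + 3 = 18 + 3 = 21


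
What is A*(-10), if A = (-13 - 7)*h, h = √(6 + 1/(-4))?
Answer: 100*√23 ≈ 479.58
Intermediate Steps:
h = √23/2 (h = √(6 - ¼) = √(23/4) = √23/2 ≈ 2.3979)
A = -10*√23 (A = (-13 - 7)*(√23/2) = -10*√23 ≈ -47.958)
A*(-10) = -10*√23*(-10) = 100*√23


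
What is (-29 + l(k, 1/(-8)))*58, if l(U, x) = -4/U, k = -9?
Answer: -14906/9 ≈ -1656.2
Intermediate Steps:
(-29 + l(k, 1/(-8)))*58 = (-29 - 4/(-9))*58 = (-29 - 4*(-⅑))*58 = (-29 + 4/9)*58 = -257/9*58 = -14906/9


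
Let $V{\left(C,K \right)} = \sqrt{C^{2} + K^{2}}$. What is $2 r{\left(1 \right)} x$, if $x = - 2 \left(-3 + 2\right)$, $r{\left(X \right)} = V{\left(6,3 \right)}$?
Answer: $12 \sqrt{5} \approx 26.833$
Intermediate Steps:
$r{\left(X \right)} = 3 \sqrt{5}$ ($r{\left(X \right)} = \sqrt{6^{2} + 3^{2}} = \sqrt{36 + 9} = \sqrt{45} = 3 \sqrt{5}$)
$x = 2$ ($x = \left(-2\right) \left(-1\right) = 2$)
$2 r{\left(1 \right)} x = 2 \cdot 3 \sqrt{5} \cdot 2 = 6 \sqrt{5} \cdot 2 = 12 \sqrt{5}$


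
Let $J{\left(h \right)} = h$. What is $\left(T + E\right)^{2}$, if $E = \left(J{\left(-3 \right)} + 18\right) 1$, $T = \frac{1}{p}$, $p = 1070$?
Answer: $\frac{257634601}{1144900} \approx 225.03$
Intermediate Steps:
$T = \frac{1}{1070} \approx 0.00093458$
$E = 15$ ($E = \left(-3 + 18\right) 1 = 15 \cdot 1 = 15$)
$\left(T + E\right)^{2} = \left(\frac{1}{1070} + 15\right)^{2} = \left(\frac{16051}{1070}\right)^{2} = \frac{257634601}{1144900}$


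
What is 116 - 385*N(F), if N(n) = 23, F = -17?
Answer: -8739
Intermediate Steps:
116 - 385*N(F) = 116 - 385*23 = 116 - 8855 = -8739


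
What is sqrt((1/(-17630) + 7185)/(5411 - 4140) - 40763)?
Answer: 3*I*sqrt(1407563581970)/17630 ≈ 201.88*I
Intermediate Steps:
sqrt((1/(-17630) + 7185)/(5411 - 4140) - 40763) = sqrt((-1/17630 + 7185)/1271 - 40763) = sqrt((126671549/17630)*(1/1271) - 40763) = sqrt(4086179/722830 - 40763) = sqrt(-29460633111/722830) = 3*I*sqrt(1407563581970)/17630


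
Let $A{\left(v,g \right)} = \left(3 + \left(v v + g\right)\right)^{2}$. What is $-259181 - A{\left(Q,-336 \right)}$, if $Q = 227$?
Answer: $-2621289597$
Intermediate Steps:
$A{\left(v,g \right)} = \left(3 + g + v^{2}\right)^{2}$ ($A{\left(v,g \right)} = \left(3 + \left(v^{2} + g\right)\right)^{2} = \left(3 + \left(g + v^{2}\right)\right)^{2} = \left(3 + g + v^{2}\right)^{2}$)
$-259181 - A{\left(Q,-336 \right)} = -259181 - \left(3 - 336 + 227^{2}\right)^{2} = -259181 - \left(3 - 336 + 51529\right)^{2} = -259181 - 51196^{2} = -259181 - 2621030416 = -2621289597$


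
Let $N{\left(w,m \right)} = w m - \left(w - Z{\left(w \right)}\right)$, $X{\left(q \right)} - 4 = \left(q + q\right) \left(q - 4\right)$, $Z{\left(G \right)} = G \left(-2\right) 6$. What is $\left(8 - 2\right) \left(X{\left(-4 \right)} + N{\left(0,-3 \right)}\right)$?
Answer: $408$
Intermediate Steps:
$Z{\left(G \right)} = - 12 G$ ($Z{\left(G \right)} = - 2 G 6 = - 12 G$)
$X{\left(q \right)} = 4 + 2 q \left(-4 + q\right)$ ($X{\left(q \right)} = 4 + \left(q + q\right) \left(q - 4\right) = 4 + 2 q \left(-4 + q\right)$)
$N{\left(w,m \right)} = - 13 w + m w$ ($N{\left(w,m \right)} = w m - 13 w = m w - 13 w = - 13 w + m w$)
$\left(8 - 2\right) \left(X{\left(-4 \right)} + N{\left(0,-3 \right)}\right) = \left(8 - 2\right) \left(\left(4 - -32 + 2 \left(-4\right)^{2}\right) + 0 \left(-13 - 3\right)\right) = \left(8 - 2\right) \left(\left(4 + 32 + 2 \cdot 16\right) + 0 \left(-16\right)\right) = 6 \left(\left(4 + 32 + 32\right) + 0\right) = 6 \left(68 + 0\right) = 6 \cdot 68 = 408$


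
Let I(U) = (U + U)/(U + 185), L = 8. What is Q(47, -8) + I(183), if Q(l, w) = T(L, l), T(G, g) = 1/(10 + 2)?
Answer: 595/552 ≈ 1.0779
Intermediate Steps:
T(G, g) = 1/12
Q(l, w) = 1/12
I(U) = 2*U/(185 + U) (I(U) = (2*U)/(185 + U) = 2*U/(185 + U))
Q(47, -8) + I(183) = 1/12 + 2*183/(185 + 183) = 1/12 + 2*183/368 = 1/12 + 2*183*(1/368) = 1/12 + 183/184 = 595/552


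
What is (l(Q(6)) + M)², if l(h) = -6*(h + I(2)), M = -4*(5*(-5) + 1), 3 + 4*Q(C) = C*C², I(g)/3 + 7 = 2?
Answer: 71289/4 ≈ 17822.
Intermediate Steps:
I(g) = -15 (I(g) = -21 + 3*2 = -21 + 6 = -15)
Q(C) = -¾ + C³/4 (Q(C) = -¾ + (C*C²)/4 = -¾ + C³/4)
M = 96 (M = -4*(-25 + 1) = -4*(-24) = 96)
l(h) = 90 - 6*h (l(h) = -6*(h - 15) = -6*(-15 + h) = 90 - 6*h)
(l(Q(6)) + M)² = ((90 - 6*(-¾ + (¼)*6³)) + 96)² = ((90 - 6*(-¾ + (¼)*216)) + 96)² = ((90 - 6*(-¾ + 54)) + 96)² = ((90 - 6*213/4) + 96)² = ((90 - 639/2) + 96)² = (-459/2 + 96)² = (-267/2)² = 71289/4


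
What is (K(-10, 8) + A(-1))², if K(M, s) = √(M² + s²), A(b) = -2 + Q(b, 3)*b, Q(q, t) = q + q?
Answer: 164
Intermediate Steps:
Q(q, t) = 2*q
A(b) = -2 + 2*b² (A(b) = -2 + (2*b)*b = -2 + 2*b²)
(K(-10, 8) + A(-1))² = (√((-10)² + 8²) + (-2 + 2*(-1)²))² = (√(100 + 64) + (-2 + 2*1))² = (√164 + (-2 + 2))² = (2*√41 + 0)² = (2*√41)² = 164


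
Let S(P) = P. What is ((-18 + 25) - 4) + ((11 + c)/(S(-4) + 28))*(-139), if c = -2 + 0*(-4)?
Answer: -393/8 ≈ -49.125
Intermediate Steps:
c = -2 (c = -2 + 0 = -2)
((-18 + 25) - 4) + ((11 + c)/(S(-4) + 28))*(-139) = ((-18 + 25) - 4) + ((11 - 2)/(-4 + 28))*(-139) = (7 - 4) + (9/24)*(-139) = 3 + (9*(1/24))*(-139) = 3 + (3/8)*(-139) = 3 - 417/8 = -393/8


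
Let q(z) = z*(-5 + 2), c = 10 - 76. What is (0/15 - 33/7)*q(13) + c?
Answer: 825/7 ≈ 117.86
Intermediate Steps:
c = -66
q(z) = -3*z (q(z) = z*(-3) = -3*z)
(0/15 - 33/7)*q(13) + c = (0/15 - 33/7)*(-3*13) - 66 = (0*(1/15) - 33*⅐)*(-39) - 66 = (0 - 33/7)*(-39) - 66 = -33/7*(-39) - 66 = 1287/7 - 66 = 825/7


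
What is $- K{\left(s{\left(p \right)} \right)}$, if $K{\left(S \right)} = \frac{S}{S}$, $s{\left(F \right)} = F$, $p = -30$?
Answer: $-1$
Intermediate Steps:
$K{\left(S \right)} = 1$
$- K{\left(s{\left(p \right)} \right)} = \left(-1\right) 1 = -1$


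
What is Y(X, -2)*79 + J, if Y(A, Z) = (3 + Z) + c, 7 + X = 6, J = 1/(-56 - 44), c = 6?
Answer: 55299/100 ≈ 552.99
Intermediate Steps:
J = -1/100 (J = 1/(-100) = -1/100 ≈ -0.010000)
X = -1 (X = -7 + 6 = -1)
Y(A, Z) = 9 + Z (Y(A, Z) = (3 + Z) + 6 = 9 + Z)
Y(X, -2)*79 + J = (9 - 2)*79 - 1/100 = 7*79 - 1/100 = 553 - 1/100 = 55299/100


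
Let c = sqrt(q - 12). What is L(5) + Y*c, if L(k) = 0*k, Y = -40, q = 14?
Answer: -40*sqrt(2) ≈ -56.569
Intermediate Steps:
L(k) = 0
c = sqrt(2) (c = sqrt(14 - 12) = sqrt(2) ≈ 1.4142)
L(5) + Y*c = 0 - 40*sqrt(2) = -40*sqrt(2)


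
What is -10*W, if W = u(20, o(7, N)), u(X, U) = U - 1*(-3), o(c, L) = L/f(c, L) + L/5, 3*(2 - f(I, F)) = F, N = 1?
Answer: -38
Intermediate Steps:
f(I, F) = 2 - F/3
o(c, L) = L/5 + L/(2 - L/3) (o(c, L) = L/(2 - L/3) + L/5 = L/5 + L/(2 - L/3))
u(X, U) = 3 + U (u(X, U) = U + 3 = 3 + U)
W = 19/5 (W = 3 + (⅕)*1*(-21 + 1)/(-6 + 1) = 3 + (⅕)*1*(-20)/(-5) = 3 + (⅕)*1*(-⅕)*(-20) = 3 + ⅘ = 19/5 ≈ 3.8000)
-10*W = -10*19/5 = -38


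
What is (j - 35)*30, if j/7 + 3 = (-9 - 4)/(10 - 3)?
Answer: -2070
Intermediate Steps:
j = -34 (j = -21 + 7*((-9 - 4)/(10 - 3)) = -21 + 7*(-13/7) = -21 - 13 = -34)
(j - 35)*30 = (-34 - 35)*30 = -69*30 = -2070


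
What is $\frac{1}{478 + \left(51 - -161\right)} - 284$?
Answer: $- \frac{195959}{690} \approx -284.0$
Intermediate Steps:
$\frac{1}{478 + \left(51 - -161\right)} - 284 = \frac{1}{478 + \left(51 + 161\right)} - 284 = \frac{1}{478 + 212} - 284 = \frac{1}{690} - 284 = - \frac{195959}{690}$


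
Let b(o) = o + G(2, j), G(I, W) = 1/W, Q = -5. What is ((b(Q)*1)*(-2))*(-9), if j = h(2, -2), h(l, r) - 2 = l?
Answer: -171/2 ≈ -85.500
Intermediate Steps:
h(l, r) = 2 + l
j = 4 (j = 2 + 2 = 4)
b(o) = ¼ + o (b(o) = o + 1/4 = o + ¼ = ¼ + o)
((b(Q)*1)*(-2))*(-9) = (((¼ - 5)*1)*(-2))*(-9) = (-19/4*1*(-2))*(-9) = -19/4*(-2)*(-9) = (19/2)*(-9) = -171/2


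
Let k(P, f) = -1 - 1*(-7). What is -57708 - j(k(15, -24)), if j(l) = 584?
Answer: -58292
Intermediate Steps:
k(P, f) = 6 (k(P, f) = -1 + 7 = 6)
-57708 - j(k(15, -24)) = -57708 - 1*584 = -57708 - 584 = -58292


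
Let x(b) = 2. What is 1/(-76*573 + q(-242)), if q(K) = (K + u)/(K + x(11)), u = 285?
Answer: -240/10451563 ≈ -2.2963e-5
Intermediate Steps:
q(K) = (285 + K)/(2 + K) (q(K) = (K + 285)/(K + 2) = (285 + K)/(2 + K))
1/(-76*573 + q(-242)) = 1/(-76*573 + (285 - 242)/(2 - 242)) = 1/(-43548 + 43/(-240)) = 1/(-43548 - 1/240*43) = 1/(-43548 - 43/240) = 1/(-10451563/240) = -240/10451563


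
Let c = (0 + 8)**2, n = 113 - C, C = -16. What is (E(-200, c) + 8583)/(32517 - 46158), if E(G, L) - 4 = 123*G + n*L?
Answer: 7757/13641 ≈ 0.56865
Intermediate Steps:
n = 129 (n = 113 - 1*(-16) = 113 + 16 = 129)
c = 64 (c = 8**2 = 64)
E(G, L) = 4 + 123*G + 129*L (E(G, L) = 4 + (123*G + 129*L) = 4 + 123*G + 129*L)
(E(-200, c) + 8583)/(32517 - 46158) = ((4 + 123*(-200) + 129*64) + 8583)/(32517 - 46158) = ((4 - 24600 + 8256) + 8583)/(-13641) = (-16340 + 8583)*(-1/13641) = -7757*(-1/13641) = 7757/13641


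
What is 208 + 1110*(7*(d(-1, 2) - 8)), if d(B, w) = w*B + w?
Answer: -61952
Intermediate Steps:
d(B, w) = w + B*w (d(B, w) = B*w + w = w + B*w)
208 + 1110*(7*(d(-1, 2) - 8)) = 208 + 1110*(7*(2*(1 - 1) - 8)) = 208 + 1110*(7*(2*0 - 8)) = 208 + 1110*(7*(0 - 8)) = 208 + 1110*(7*(-8)) = 208 + 1110*(-56) = 208 - 62160 = -61952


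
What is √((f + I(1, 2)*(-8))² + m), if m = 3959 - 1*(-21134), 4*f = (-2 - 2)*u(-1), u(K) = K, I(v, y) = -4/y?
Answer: 7*√518 ≈ 159.32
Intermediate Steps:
f = 1 (f = ((-2 - 2)*(-1))/4 = (-4*(-1))/4 = (¼)*4 = 1)
m = 25093 (m = 3959 + 21134 = 25093)
√((f + I(1, 2)*(-8))² + m) = √((1 - 4/2*(-8))² + 25093) = √((1 - 4*½*(-8))² + 25093) = √((1 - 2*(-8))² + 25093) = √((1 + 16)² + 25093) = √(17² + 25093) = √(289 + 25093) = √25382 = 7*√518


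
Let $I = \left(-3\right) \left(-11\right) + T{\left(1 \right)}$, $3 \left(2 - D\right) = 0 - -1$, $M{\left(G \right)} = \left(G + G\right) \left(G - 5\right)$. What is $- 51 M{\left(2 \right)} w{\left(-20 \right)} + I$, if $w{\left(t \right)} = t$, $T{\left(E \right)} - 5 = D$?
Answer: $- \frac{36601}{3} \approx -12200.0$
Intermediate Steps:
$M{\left(G \right)} = 2 G \left(-5 + G\right)$
$D = \frac{5}{3}$ ($D = 2 - \frac{0 - -1}{3} = 2 - \frac{0 + 1}{3} = 2 - \frac{1}{3} = \frac{5}{3} \approx 1.6667$)
$T{\left(E \right)} = \frac{20}{3}$ ($T{\left(E \right)} = 5 + \frac{5}{3} = \frac{20}{3}$)
$I = \frac{119}{3}$ ($I = \left(-3\right) \left(-11\right) + \frac{20}{3} = 33 + \frac{20}{3} = \frac{119}{3} \approx 39.667$)
$- 51 M{\left(2 \right)} w{\left(-20 \right)} + I = - 51 \cdot 2 \cdot 2 \left(-5 + 2\right) \left(-20\right) + \frac{119}{3} = - 51 \cdot 2 \cdot 2 \left(-3\right) \left(-20\right) + \frac{119}{3} = \left(-51\right) \left(-12\right) \left(-20\right) + \frac{119}{3} = 612 \left(-20\right) + \frac{119}{3} = -12240 + \frac{119}{3} = - \frac{36601}{3}$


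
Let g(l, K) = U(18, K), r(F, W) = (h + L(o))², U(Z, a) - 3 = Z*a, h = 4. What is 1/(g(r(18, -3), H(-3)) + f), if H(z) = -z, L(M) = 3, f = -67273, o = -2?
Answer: -1/67216 ≈ -1.4877e-5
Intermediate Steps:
U(Z, a) = 3 + Z*a
r(F, W) = 49 (r(F, W) = (4 + 3)² = 7² = 49)
g(l, K) = 3 + 18*K
1/(g(r(18, -3), H(-3)) + f) = 1/((3 + 18*(-1*(-3))) - 67273) = 1/((3 + 18*3) - 67273) = 1/((3 + 54) - 67273) = 1/(57 - 67273) = 1/(-67216) = -1/67216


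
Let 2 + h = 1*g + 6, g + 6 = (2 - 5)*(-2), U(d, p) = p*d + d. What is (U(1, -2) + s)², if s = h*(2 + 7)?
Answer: 1225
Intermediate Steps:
U(d, p) = d + d*p (U(d, p) = d*p + d = d + d*p)
g = 0 (g = -6 + (2 - 5)*(-2) = -6 - 3*(-2) = -6 + 6 = 0)
h = 4 (h = -2 + (1*0 + 6) = -2 + (0 + 6) = -2 + 6 = 4)
s = 36 (s = 4*(2 + 7) = 4*9 = 36)
(U(1, -2) + s)² = (1*(1 - 2) + 36)² = (1*(-1) + 36)² = (-1 + 36)² = 35² = 1225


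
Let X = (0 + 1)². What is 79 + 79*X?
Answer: 158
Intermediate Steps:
X = 1 (X = 1² = 1)
79 + 79*X = 79 + 79*1 = 79 + 79 = 158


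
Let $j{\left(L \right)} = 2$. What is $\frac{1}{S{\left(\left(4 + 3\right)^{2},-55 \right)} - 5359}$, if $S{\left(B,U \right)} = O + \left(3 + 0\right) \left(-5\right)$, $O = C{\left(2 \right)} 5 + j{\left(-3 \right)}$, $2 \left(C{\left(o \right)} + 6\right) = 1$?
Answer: $- \frac{2}{10799} \approx -0.0001852$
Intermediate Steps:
$C{\left(o \right)} = - \frac{11}{2}$ ($C{\left(o \right)} = -6 + \frac{1}{2} \cdot 1 = -6 + \frac{1}{2} = - \frac{11}{2}$)
$O = - \frac{51}{2}$ ($O = \left(- \frac{11}{2}\right) 5 + 2 = - \frac{55}{2} + 2 = - \frac{51}{2} \approx -25.5$)
$S{\left(B,U \right)} = - \frac{81}{2}$ ($S{\left(B,U \right)} = - \frac{51}{2} + \left(3 + 0\right) \left(-5\right) = - \frac{51}{2} + 3 \left(-5\right) = - \frac{51}{2} - 15 = - \frac{81}{2}$)
$\frac{1}{S{\left(\left(4 + 3\right)^{2},-55 \right)} - 5359} = \frac{1}{- \frac{81}{2} - 5359} = \frac{1}{- \frac{10799}{2}} = - \frac{2}{10799}$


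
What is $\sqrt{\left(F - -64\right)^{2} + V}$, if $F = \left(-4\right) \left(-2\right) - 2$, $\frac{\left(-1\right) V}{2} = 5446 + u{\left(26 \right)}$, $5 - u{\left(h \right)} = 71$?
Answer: $2 i \sqrt{1465} \approx 76.551 i$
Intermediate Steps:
$u{\left(h \right)} = -66$ ($u{\left(h \right)} = 5 - 71 = -66$)
$V = -10760$ ($V = - 2 \left(5446 - 66\right) = \left(-2\right) 5380 = -10760$)
$F = 6$ ($F = 8 - 2 = 6$)
$\sqrt{\left(F - -64\right)^{2} + V} = \sqrt{\left(6 - -64\right)^{2} - 10760} = \sqrt{\left(6 + 64\right)^{2} - 10760} = \sqrt{70^{2} - 10760} = \sqrt{4900 - 10760} = \sqrt{-5860} = 2 i \sqrt{1465}$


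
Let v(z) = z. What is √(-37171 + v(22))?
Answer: I*√37149 ≈ 192.74*I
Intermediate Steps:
√(-37171 + v(22)) = √(-37171 + 22) = √(-37149) = I*√37149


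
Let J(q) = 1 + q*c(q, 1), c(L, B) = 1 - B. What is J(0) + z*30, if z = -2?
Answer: -59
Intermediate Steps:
J(q) = 1 (J(q) = 1 + q*(1 - 1*1) = 1 + q*(1 - 1) = 1 + q*0 = 1 + 0 = 1)
J(0) + z*30 = 1 - 2*30 = 1 - 60 = -59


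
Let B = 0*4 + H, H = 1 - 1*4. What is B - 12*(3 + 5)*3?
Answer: -291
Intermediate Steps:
H = -3 (H = 1 - 4 = -3)
B = -3 (B = 0*4 - 3 = 0 - 3 = -3)
B - 12*(3 + 5)*3 = -3 - 12*(3 + 5)*3 = -3 - 96*3 = -3 - 12*24 = -3 - 288 = -291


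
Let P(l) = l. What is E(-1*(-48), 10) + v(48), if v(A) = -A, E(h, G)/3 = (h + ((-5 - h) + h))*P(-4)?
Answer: -564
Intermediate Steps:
E(h, G) = 60 - 12*h (E(h, G) = 3*((h + ((-5 - h) + h))*(-4)) = 3*((h - 5)*(-4)) = 3*((-5 + h)*(-4)) = 3*(20 - 4*h) = 60 - 12*h)
E(-1*(-48), 10) + v(48) = (60 - (-12)*(-48)) - 1*48 = (60 - 12*48) - 48 = (60 - 576) - 48 = -516 - 48 = -564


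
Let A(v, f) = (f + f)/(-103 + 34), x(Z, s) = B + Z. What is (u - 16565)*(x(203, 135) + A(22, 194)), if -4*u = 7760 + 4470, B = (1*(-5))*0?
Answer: -534477655/138 ≈ -3.8730e+6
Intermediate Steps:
B = 0 (B = -5*0 = 0)
x(Z, s) = Z (x(Z, s) = 0 + Z = Z)
u = -6115/2 (u = -(7760 + 4470)/4 = -¼*12230 = -6115/2 ≈ -3057.5)
A(v, f) = -2*f/69 (A(v, f) = (2*f)/(-69) = (2*f)*(-1/69) = -2*f/69)
(u - 16565)*(x(203, 135) + A(22, 194)) = (-6115/2 - 16565)*(203 - 2/69*194) = -39245*(203 - 388/69)/2 = -39245/2*13619/69 = -534477655/138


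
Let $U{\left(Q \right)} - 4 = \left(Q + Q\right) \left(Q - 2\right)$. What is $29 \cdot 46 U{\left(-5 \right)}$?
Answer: $98716$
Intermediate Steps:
$U{\left(Q \right)} = 4 + 2 Q \left(-2 + Q\right)$ ($U{\left(Q \right)} = 4 + \left(Q + Q\right) \left(Q - 2\right) = 4 + 2 Q \left(-2 + Q\right)$)
$29 \cdot 46 U{\left(-5 \right)} = 29 \cdot 46 \left(4 - -20 + 2 \left(-5\right)^{2}\right) = 1334 \left(4 + 20 + 2 \cdot 25\right) = 1334 \left(4 + 20 + 50\right) = 1334 \cdot 74 = 98716$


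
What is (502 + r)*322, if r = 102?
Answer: 194488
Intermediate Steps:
(502 + r)*322 = (502 + 102)*322 = 604*322 = 194488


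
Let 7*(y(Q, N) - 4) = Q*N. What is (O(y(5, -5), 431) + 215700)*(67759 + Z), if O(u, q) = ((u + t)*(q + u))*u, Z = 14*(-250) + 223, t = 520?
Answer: 6898973027760/343 ≈ 2.0114e+10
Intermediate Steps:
Z = -3277 (Z = -3500 + 223 = -3277)
y(Q, N) = 4 + N*Q/7 (y(Q, N) = 4 + (Q*N)/7 = 4 + (N*Q)/7 = 4 + N*Q/7)
O(u, q) = u*(520 + u)*(q + u) (O(u, q) = ((u + 520)*(q + u))*u = ((520 + u)*(q + u))*u = u*(520 + u)*(q + u))
(O(y(5, -5), 431) + 215700)*(67759 + Z) = ((4 + (⅐)*(-5)*5)*((4 + (⅐)*(-5)*5)² + 520*431 + 520*(4 + (⅐)*(-5)*5) + 431*(4 + (⅐)*(-5)*5)) + 215700)*(67759 - 3277) = ((4 - 25/7)*((4 - 25/7)² + 224120 + 520*(4 - 25/7) + 431*(4 - 25/7)) + 215700)*64482 = (3*((3/7)² + 224120 + 520*(3/7) + 431*(3/7))/7 + 215700)*64482 = (3*(9/49 + 224120 + 1560/7 + 1293/7)/7 + 215700)*64482 = ((3/7)*(11001860/49) + 215700)*64482 = (33005580/343 + 215700)*64482 = (106990680/343)*64482 = 6898973027760/343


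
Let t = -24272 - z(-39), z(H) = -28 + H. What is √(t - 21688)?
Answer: I*√45893 ≈ 214.23*I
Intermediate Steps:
t = -24205 (t = -24272 - (-28 - 39) = -24272 - 1*(-67) = -24272 + 67 = -24205)
√(t - 21688) = √(-24205 - 21688) = √(-45893) = I*√45893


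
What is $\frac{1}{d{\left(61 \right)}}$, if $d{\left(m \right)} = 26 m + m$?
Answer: $\frac{1}{1647} \approx 0.00060716$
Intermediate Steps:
$d{\left(m \right)} = 27 m$
$\frac{1}{d{\left(61 \right)}} = \frac{1}{27 \cdot 61} = \frac{1}{1647}$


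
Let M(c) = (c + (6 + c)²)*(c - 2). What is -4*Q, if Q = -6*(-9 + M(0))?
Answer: -1944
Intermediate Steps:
M(c) = (-2 + c)*(c + (6 + c)²) (M(c) = (c + (6 + c)²)*(-2 + c) = (-2 + c)*(c + (6 + c)²))
Q = 486 (Q = -6*(-9 + (-72 + 0³ + 10*0 + 11*0²)) = -6*(-9 + (-72 + 0 + 0 + 11*0)) = -6*(-9 + (-72 + 0 + 0 + 0)) = -6*(-9 - 72) = -6*(-81) = 486)
-4*Q = -4*486 = -1944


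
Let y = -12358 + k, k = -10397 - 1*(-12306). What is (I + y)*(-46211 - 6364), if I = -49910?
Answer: 3173374425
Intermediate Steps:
k = 1909 (k = -10397 + 12306 = 1909)
y = -10449 (y = -12358 + 1909 = -10449)
(I + y)*(-46211 - 6364) = (-49910 - 10449)*(-46211 - 6364) = -60359*(-52575) = 3173374425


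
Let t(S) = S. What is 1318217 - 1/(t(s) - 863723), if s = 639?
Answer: 1137732001229/863084 ≈ 1.3182e+6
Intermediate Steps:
1318217 - 1/(t(s) - 863723) = 1318217 - 1/(639 - 863723) = 1318217 - 1/(-863084) = 1318217 - 1*(-1/863084) = 1318217 + 1/863084 = 1137732001229/863084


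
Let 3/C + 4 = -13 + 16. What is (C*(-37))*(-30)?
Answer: -3330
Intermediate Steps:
C = -3 (C = 3/(-4 + (-13 + 16)) = 3/(-4 + 3) = 3/(-1) = 3*(-1) = -3)
(C*(-37))*(-30) = -3*(-37)*(-30) = 111*(-30) = -3330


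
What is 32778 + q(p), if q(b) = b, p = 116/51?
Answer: 1671794/51 ≈ 32780.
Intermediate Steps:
p = 116/51 (p = 116*(1/51) = 116/51 ≈ 2.2745)
32778 + q(p) = 32778 + 116/51 = 1671794/51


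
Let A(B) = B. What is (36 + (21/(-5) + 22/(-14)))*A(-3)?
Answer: -3174/35 ≈ -90.686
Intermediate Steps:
(36 + (21/(-5) + 22/(-14)))*A(-3) = (36 + (21/(-5) + 22/(-14)))*(-3) = (36 + (21*(-1/5) + 22*(-1/14)))*(-3) = (36 + (-21/5 - 11/7))*(-3) = (36 - 202/35)*(-3) = (1058/35)*(-3) = -3174/35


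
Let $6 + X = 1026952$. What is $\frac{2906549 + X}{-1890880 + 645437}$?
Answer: $- \frac{3933495}{1245443} \approx -3.1583$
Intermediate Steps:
$X = 1026946$ ($X = -6 + 1026952 = 1026946$)
$\frac{2906549 + X}{-1890880 + 645437} = \frac{2906549 + 1026946}{-1890880 + 645437} = \frac{3933495}{-1245443} = 3933495 \left(- \frac{1}{1245443}\right) = - \frac{3933495}{1245443}$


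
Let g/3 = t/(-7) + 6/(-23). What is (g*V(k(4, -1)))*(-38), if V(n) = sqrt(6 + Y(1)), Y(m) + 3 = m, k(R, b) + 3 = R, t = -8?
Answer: -32376/161 ≈ -201.09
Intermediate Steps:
k(R, b) = -3 + R
Y(m) = -3 + m
V(n) = 2 (V(n) = sqrt(6 + (-3 + 1)) = sqrt(6 - 2) = sqrt(4) = 2)
g = 426/161 (g = 3*(-8/(-7) + 6/(-23)) = 3*(-8*(-1/7) + 6*(-1/23)) = 3*(8/7 - 6/23) = 3*(142/161) = 426/161 ≈ 2.6460)
(g*V(k(4, -1)))*(-38) = ((426/161)*2)*(-38) = (852/161)*(-38) = -32376/161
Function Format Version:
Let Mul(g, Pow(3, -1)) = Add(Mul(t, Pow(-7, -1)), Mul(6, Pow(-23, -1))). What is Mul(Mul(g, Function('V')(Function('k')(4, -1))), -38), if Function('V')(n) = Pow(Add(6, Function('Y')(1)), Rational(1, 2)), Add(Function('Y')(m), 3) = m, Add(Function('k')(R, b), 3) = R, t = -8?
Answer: Rational(-32376, 161) ≈ -201.09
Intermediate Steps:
Function('k')(R, b) = Add(-3, R)
Function('Y')(m) = Add(-3, m)
Function('V')(n) = 2 (Function('V')(n) = Pow(Add(6, Add(-3, 1)), Rational(1, 2)) = Pow(Add(6, -2), Rational(1, 2)) = Pow(4, Rational(1, 2)) = 2)
g = Rational(426, 161) (g = Mul(3, Add(Mul(-8, Pow(-7, -1)), Mul(6, Pow(-23, -1)))) = Mul(3, Add(Mul(-8, Rational(-1, 7)), Mul(6, Rational(-1, 23)))) = Mul(3, Add(Rational(8, 7), Rational(-6, 23))) = Mul(3, Rational(142, 161)) = Rational(426, 161) ≈ 2.6460)
Mul(Mul(g, Function('V')(Function('k')(4, -1))), -38) = Mul(Mul(Rational(426, 161), 2), -38) = Mul(Rational(852, 161), -38) = Rational(-32376, 161)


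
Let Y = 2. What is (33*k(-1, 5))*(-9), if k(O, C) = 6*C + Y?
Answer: -9504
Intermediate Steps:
k(O, C) = 2 + 6*C (k(O, C) = 6*C + 2 = 2 + 6*C)
(33*k(-1, 5))*(-9) = (33*(2 + 6*5))*(-9) = (33*(2 + 30))*(-9) = (33*32)*(-9) = 1056*(-9) = -9504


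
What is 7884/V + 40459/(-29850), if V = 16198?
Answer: -210008741/241755150 ≈ -0.86868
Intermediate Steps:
7884/V + 40459/(-29850) = 7884/16198 + 40459/(-29850) = 7884*(1/16198) + 40459*(-1/29850) = 3942/8099 - 40459/29850 = -210008741/241755150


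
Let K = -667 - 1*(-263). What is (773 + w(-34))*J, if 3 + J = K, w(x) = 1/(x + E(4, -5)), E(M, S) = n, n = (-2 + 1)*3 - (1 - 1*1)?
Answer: -314600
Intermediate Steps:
n = -3 (n = -1*3 - (1 - 1) = -3 - 1*0 = -3 + 0 = -3)
E(M, S) = -3
w(x) = 1/(-3 + x) (w(x) = 1/(x - 3) = 1/(-3 + x))
K = -404 (K = -667 + 263 = -404)
J = -407 (J = -3 - 404 = -407)
(773 + w(-34))*J = (773 + 1/(-3 - 34))*(-407) = (773 + 1/(-37))*(-407) = (773 - 1/37)*(-407) = (28600/37)*(-407) = -314600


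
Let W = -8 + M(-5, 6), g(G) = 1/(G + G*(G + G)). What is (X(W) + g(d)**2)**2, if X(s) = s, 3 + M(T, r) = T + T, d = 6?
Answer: 16323384169/37015056 ≈ 440.99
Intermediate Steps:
M(T, r) = -3 + 2*T (M(T, r) = -3 + (T + T) = -3 + 2*T)
g(G) = 1/(G + 2*G**2) (g(G) = 1/(G + G*(2*G)) = 1/(G + 2*G**2))
W = -21 (W = -8 + (-3 + 2*(-5)) = -8 + (-3 - 10) = -8 - 13 = -21)
(X(W) + g(d)**2)**2 = (-21 + (1/(6*(1 + 2*6)))**2)**2 = (-21 + (1/(6*(1 + 12)))**2)**2 = (-21 + ((1/6)/13)**2)**2 = (-21 + ((1/6)*(1/13))**2)**2 = (-21 + (1/78)**2)**2 = (-21 + 1/6084)**2 = (-127763/6084)**2 = 16323384169/37015056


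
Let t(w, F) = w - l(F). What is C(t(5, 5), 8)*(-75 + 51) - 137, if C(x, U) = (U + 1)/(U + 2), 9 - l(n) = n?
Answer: -793/5 ≈ -158.60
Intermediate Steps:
l(n) = 9 - n
t(w, F) = -9 + F + w (t(w, F) = w - (9 - F) = w + (-9 + F) = -9 + F + w)
C(x, U) = (1 + U)/(2 + U)
C(t(5, 5), 8)*(-75 + 51) - 137 = ((1 + 8)/(2 + 8))*(-75 + 51) - 137 = (9/10)*(-24) - 137 = -108/5 - 137 = -793/5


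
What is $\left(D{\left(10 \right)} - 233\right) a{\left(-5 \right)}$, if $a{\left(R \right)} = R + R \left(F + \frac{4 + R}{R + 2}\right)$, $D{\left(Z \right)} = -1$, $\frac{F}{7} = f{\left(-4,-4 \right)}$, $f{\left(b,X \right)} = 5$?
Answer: $42510$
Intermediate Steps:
$F = 35$ ($F = 7 \cdot 5 = 35$)
$a{\left(R \right)} = R + R \left(35 + \frac{4 + R}{2 + R}\right)$ ($a{\left(R \right)} = R + R \left(35 + \frac{4 + R}{R + 2}\right) = R + R \left(35 + \frac{4 + R}{2 + R}\right)$)
$\left(D{\left(10 \right)} - 233\right) a{\left(-5 \right)} = \left(-1 - 233\right) \left(- \frac{5 \left(76 + 37 \left(-5\right)\right)}{2 - 5}\right) = \left(-1 - 233\right) \left(- \frac{5 \left(76 - 185\right)}{-3}\right) = - 234 \left(\left(-5\right) \left(- \frac{1}{3}\right) \left(-109\right)\right) = \left(-234\right) \left(- \frac{545}{3}\right) = 42510$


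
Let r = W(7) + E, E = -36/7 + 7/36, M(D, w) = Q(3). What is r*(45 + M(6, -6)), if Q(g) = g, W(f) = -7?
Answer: -12044/21 ≈ -573.52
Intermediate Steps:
M(D, w) = 3
E = -1247/252 (E = -36*⅐ + 7*(1/36) = -36/7 + 7/36 = -1247/252 ≈ -4.9484)
r = -3011/252 (r = -7 - 1247/252 = -3011/252 ≈ -11.948)
r*(45 + M(6, -6)) = -3011*(45 + 3)/252 = -3011/252*48 = -12044/21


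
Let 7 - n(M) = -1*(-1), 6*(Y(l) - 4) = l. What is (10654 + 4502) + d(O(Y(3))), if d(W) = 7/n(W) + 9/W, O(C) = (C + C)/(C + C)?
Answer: 90997/6 ≈ 15166.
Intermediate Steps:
Y(l) = 4 + l/6
n(M) = 6 (n(M) = 7 - (-1)*(-1) = 7 - 1*1 = 7 - 1 = 6)
O(C) = 1 (O(C) = (2*C)/((2*C)) = (2*C)*(1/(2*C)) = 1)
d(W) = 7/6 + 9/W
(10654 + 4502) + d(O(Y(3))) = (10654 + 4502) + (7/6 + 9/1) = 15156 + (7/6 + 9*1) = 15156 + (7/6 + 9) = 15156 + 61/6 = 90997/6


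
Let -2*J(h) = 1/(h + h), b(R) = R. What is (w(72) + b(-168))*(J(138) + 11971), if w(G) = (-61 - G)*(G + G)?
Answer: -231279685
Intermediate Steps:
w(G) = 2*G*(-61 - G) (w(G) = (-61 - G)*(2*G) = 2*G*(-61 - G))
J(h) = -1/(4*h) (J(h) = -1/(2*(h + h)) = -1/(2*h)/2 = -1/(4*h))
(w(72) + b(-168))*(J(138) + 11971) = (-2*72*(61 + 72) - 168)*(-1/4/138 + 11971) = (-2*72*133 - 168)*(-1/4*1/138 + 11971) = (-19152 - 168)*(-1/552 + 11971) = -19320*6607991/552 = -231279685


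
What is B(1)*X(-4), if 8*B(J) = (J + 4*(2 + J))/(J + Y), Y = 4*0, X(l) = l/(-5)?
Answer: 13/10 ≈ 1.3000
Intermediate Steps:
X(l) = -l/5 (X(l) = l*(-1/5) = -l/5)
Y = 0
B(J) = (8 + 5*J)/(8*J) (B(J) = ((J + 4*(2 + J))/(J + 0))/8 = ((J + (8 + 4*J))/J)/8 = ((8 + 5*J)/J)/8 = (8 + 5*J)/(8*J))
B(1)*X(-4) = (5/8 + 1/1)*(-1/5*(-4)) = (5/8 + 1)*(4/5) = (13/8)*(4/5) = 13/10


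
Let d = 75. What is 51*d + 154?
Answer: 3979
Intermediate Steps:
51*d + 154 = 51*75 + 154 = 3825 + 154 = 3979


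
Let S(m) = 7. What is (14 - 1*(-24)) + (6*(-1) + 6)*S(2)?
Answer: 38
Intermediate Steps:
(14 - 1*(-24)) + (6*(-1) + 6)*S(2) = (14 - 1*(-24)) + (6*(-1) + 6)*7 = (14 + 24) + (-6 + 6)*7 = 38 + 0*7 = 38 + 0 = 38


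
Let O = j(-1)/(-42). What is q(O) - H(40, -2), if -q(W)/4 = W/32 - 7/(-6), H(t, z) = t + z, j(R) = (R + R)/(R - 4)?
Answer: -35839/840 ≈ -42.665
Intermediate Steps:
j(R) = 2*R/(-4 + R) (j(R) = (2*R)/(-4 + R) = 2*R/(-4 + R))
O = -1/105 (O = (2*(-1)/(-4 - 1))/(-42) = (2*(-1)/(-5))*(-1/42) = (2*(-1)*(-⅕))*(-1/42) = (⅖)*(-1/42) = -1/105 ≈ -0.0095238)
q(W) = -14/3 - W/8 (q(W) = -4*(W/32 - 7/(-6)) = -4*(W*(1/32) - 7*(-⅙)) = -4*(W/32 + 7/6) = -4*(7/6 + W/32) = -14/3 - W/8)
q(O) - H(40, -2) = (-14/3 - ⅛*(-1/105)) - (40 - 2) = (-14/3 + 1/840) - 1*38 = -3919/840 - 38 = -35839/840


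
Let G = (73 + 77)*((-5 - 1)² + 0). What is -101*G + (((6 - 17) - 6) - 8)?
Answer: -545425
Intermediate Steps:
G = 5400 (G = 150*((-6)² + 0) = 150*(36 + 0) = 150*36 = 5400)
-101*G + (((6 - 17) - 6) - 8) = -101*5400 + (((6 - 17) - 6) - 8) = -545400 + ((-11 - 6) - 8) = -545400 + (-17 - 8) = -545400 - 25 = -545425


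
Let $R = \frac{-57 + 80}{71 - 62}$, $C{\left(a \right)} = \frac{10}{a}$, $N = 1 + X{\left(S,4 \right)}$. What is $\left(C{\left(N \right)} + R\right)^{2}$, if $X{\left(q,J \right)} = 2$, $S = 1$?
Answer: $\frac{2809}{81} \approx 34.679$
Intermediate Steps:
$N = 3$ ($N = 1 + 2 = 3$)
$R = \frac{23}{9} \approx 2.5556$
$\left(C{\left(N \right)} + R\right)^{2} = \left(\frac{10}{3} + \frac{23}{9}\right)^{2} = \left(\frac{53}{9}\right)^{2} = \frac{2809}{81}$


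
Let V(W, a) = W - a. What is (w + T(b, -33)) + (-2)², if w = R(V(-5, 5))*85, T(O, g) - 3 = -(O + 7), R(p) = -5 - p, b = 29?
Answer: 396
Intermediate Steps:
T(O, g) = -4 - O (T(O, g) = 3 - (O + 7) = 3 - (7 + O) = 3 + (-7 - O) = -4 - O)
w = 425 (w = (-5 - (-5 - 1*5))*85 = (-5 - (-5 - 5))*85 = (-5 - 1*(-10))*85 = (-5 + 10)*85 = 5*85 = 425)
(w + T(b, -33)) + (-2)² = (425 + (-4 - 1*29)) + (-2)² = (425 + (-4 - 29)) + 4 = (425 - 33) + 4 = 392 + 4 = 396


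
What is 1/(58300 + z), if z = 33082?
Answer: 1/91382 ≈ 1.0943e-5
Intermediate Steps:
1/(58300 + z) = 1/(58300 + 33082) = 1/91382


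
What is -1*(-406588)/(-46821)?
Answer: -406588/46821 ≈ -8.6839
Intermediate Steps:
-1*(-406588)/(-46821) = 406588*(-1/46821) = -406588/46821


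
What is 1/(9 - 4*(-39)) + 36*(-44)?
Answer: -261359/165 ≈ -1584.0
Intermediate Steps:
1/(9 - 4*(-39)) + 36*(-44) = 1/(9 + 156) - 1584 = 1/165 - 1584 = -261359/165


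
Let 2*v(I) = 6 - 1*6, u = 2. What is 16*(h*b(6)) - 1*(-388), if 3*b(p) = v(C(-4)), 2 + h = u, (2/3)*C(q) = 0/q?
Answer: 388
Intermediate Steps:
C(q) = 0 (C(q) = 3*(0/q)/2 = (3/2)*0 = 0)
h = 0 (h = -2 + 2 = 0)
v(I) = 0 (v(I) = (6 - 1*6)/2 = (6 - 6)/2 = (1/2)*0 = 0)
b(p) = 0 (b(p) = (1/3)*0 = 0)
16*(h*b(6)) - 1*(-388) = 16*(0*0) - 1*(-388) = 16*0 + 388 = 0 + 388 = 388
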